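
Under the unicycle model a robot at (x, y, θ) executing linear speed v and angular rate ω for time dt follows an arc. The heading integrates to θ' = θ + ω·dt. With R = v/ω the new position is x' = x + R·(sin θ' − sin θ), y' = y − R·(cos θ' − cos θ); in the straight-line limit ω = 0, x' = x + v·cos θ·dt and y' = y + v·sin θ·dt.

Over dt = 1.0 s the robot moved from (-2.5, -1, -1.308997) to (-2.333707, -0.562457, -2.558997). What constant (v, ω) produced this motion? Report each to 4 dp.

v = -0.5000, ω = -1.2500

Δθ = -2.558997 − -1.308997 = -1.250000
ω = Δθ/dt = -1.250000/1.0 = -1.2500
R = −Δy/(cos θ' − cos θ) = 0.4000
v = R·ω = 0.4000·-1.2500 = -0.5000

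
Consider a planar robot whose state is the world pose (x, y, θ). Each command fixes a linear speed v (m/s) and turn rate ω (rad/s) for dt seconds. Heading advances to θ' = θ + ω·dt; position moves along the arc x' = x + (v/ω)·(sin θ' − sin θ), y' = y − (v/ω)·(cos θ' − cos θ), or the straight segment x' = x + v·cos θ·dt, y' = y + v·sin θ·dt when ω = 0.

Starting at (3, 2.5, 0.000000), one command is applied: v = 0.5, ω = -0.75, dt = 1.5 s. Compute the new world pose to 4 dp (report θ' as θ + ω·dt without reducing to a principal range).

θ' = 0.0000 + -0.75·1.5 = -1.1250
R = v/ω = 0.5/-0.75 = -0.6667
x' = 3 + -0.6667·(sin -1.1250 − sin 0.0000) = 3.6015
y' = 2.5 − -0.6667·(cos -1.1250 − cos 0.0000) = 2.1208

(3.6015, 2.1208, -1.1250)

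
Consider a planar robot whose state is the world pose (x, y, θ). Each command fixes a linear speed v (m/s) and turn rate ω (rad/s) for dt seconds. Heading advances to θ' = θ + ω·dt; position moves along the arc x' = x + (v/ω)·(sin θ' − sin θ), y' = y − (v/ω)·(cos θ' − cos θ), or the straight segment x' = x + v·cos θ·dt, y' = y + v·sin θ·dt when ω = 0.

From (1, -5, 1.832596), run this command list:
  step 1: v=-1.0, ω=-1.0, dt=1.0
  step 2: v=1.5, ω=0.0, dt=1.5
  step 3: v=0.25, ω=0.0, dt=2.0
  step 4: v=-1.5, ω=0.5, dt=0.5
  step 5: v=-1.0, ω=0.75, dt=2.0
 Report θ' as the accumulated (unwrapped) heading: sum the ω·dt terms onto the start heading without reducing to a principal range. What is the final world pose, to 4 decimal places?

step 1: θ'=0.8326 (R=1.0000) → pose (0.7738, -5.9318, 0.8326)
step 2: θ'=0.8326 (straight) → pose (2.2879, -4.2675, 0.8326)
step 3: θ'=0.8326 (straight) → pose (2.6244, -3.8977, 0.8326)
step 4: θ'=1.0826 (R=-3.0000) → pose (2.1939, -4.5094, 1.0826)
step 5: θ'=2.5826 (R=-1.3333) → pose (2.6644, -6.2652, 2.5826)

(2.6644, -6.2652, 2.5826)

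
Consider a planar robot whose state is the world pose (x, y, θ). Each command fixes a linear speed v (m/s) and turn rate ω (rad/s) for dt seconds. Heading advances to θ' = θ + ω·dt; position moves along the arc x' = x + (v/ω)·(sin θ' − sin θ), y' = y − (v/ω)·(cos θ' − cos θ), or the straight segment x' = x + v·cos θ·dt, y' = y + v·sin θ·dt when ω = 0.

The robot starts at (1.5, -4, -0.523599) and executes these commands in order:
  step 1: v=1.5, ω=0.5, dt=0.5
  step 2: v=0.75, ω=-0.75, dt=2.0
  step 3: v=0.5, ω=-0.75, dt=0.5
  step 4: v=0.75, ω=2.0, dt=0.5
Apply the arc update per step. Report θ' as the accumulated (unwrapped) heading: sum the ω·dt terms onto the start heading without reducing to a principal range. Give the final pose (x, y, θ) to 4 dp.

step 1: θ'=-0.2736 (R=3.0000) → pose (2.1894, -4.2903, -0.2736)
step 2: θ'=-1.7736 (R=-1.0000) → pose (2.8987, -5.4546, -1.7736)
step 3: θ'=-2.1486 (R=-0.6667) → pose (2.8042, -5.6844, -2.1486)
step 4: θ'=-1.1486 (R=0.3750) → pose (2.7762, -6.0429, -1.1486)

(2.7762, -6.0429, -1.1486)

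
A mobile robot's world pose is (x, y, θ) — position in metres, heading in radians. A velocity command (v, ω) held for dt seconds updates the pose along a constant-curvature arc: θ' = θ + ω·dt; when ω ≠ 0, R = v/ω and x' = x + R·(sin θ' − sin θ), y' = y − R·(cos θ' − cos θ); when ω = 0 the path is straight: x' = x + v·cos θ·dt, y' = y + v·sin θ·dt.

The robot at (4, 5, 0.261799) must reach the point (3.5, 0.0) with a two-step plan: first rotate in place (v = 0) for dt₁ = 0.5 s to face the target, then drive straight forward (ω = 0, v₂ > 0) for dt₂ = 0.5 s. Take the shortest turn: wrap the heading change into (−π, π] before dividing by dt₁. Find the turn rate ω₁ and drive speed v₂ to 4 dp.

heading to target = atan2(0−5, 3.5−4) = -1.6705
Δθ = wrap(-1.6705 − 0.2618) = -1.9323; ω₁ = Δθ/dt₁ = -3.8645
distance = √((3.5−4)² + (0−5)²) = 5.0249; v₂ = distance/dt₂ = 10.0499

ω₁ = -3.8645, v₂ = 10.0499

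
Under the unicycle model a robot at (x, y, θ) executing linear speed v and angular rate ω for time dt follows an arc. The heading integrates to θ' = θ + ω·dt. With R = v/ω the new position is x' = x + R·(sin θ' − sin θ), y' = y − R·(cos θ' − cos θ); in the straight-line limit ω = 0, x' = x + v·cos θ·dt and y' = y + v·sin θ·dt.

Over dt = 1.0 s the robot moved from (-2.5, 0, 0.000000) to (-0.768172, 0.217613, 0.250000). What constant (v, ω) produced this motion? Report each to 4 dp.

v = 1.7500, ω = 0.2500

Δθ = 0.250000 − 0.000000 = 0.250000
ω = Δθ/dt = 0.250000/1.0 = 0.2500
R = Δx/(sin θ' − sin θ) = 7.0000
v = R·ω = 7.0000·0.2500 = 1.7500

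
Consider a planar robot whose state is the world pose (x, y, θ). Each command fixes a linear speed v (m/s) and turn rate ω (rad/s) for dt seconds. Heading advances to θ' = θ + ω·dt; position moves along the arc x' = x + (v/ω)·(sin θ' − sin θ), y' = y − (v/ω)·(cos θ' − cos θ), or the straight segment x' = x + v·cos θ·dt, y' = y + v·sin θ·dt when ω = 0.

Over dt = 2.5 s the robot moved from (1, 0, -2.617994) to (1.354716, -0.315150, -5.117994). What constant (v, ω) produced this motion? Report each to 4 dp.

Δθ = -5.117994 − -2.617994 = -2.500000
ω = Δθ/dt = -2.500000/2.5 = -1.0000
R = Δx/(sin θ' − sin θ) = 0.2500
v = R·ω = 0.2500·-1.0000 = -0.2500

v = -0.2500, ω = -1.0000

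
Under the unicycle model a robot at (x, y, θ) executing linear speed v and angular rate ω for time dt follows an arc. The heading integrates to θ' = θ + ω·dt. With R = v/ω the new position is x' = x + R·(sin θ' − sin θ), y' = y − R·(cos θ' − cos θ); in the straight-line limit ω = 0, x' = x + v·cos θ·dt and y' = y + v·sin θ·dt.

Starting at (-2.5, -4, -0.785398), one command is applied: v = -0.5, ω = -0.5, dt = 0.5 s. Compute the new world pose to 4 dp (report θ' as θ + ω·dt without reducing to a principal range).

(-2.6530, -3.8031, -1.0354)

θ' = -0.7854 + -0.5·0.5 = -1.0354
R = v/ω = -0.5/-0.5 = 1.0000
x' = -2.5 + 1.0000·(sin -1.0354 − sin -0.7854) = -2.6530
y' = -4 − 1.0000·(cos -1.0354 − cos -0.7854) = -3.8031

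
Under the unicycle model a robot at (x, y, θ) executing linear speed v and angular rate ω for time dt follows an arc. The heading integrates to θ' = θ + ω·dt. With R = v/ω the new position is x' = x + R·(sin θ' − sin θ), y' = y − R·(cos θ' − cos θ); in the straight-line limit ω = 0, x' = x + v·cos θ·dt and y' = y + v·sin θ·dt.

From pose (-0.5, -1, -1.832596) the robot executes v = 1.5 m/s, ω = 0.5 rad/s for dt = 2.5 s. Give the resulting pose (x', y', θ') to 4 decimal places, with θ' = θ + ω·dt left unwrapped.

θ' = -1.8326 + 0.5·2.5 = -0.5826
R = v/ω = 1.5/0.5 = 3.0000
x' = -0.5 + 3.0000·(sin -0.5826 − sin -1.8326) = 0.7472
y' = -1 − 3.0000·(cos -0.5826 − cos -1.8326) = -4.2816

(0.7472, -4.2816, -0.5826)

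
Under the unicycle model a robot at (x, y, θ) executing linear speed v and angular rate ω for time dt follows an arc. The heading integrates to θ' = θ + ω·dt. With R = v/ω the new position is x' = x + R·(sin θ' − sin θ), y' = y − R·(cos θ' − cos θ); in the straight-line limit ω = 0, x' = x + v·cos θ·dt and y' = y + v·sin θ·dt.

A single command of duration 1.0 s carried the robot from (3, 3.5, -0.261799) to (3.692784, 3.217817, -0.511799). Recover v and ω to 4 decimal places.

Δθ = -0.511799 − -0.261799 = -0.250000
ω = Δθ/dt = -0.250000/1.0 = -0.2500
R = Δx/(sin θ' − sin θ) = -3.0000
v = R·ω = -3.0000·-0.2500 = 0.7500

v = 0.7500, ω = -0.2500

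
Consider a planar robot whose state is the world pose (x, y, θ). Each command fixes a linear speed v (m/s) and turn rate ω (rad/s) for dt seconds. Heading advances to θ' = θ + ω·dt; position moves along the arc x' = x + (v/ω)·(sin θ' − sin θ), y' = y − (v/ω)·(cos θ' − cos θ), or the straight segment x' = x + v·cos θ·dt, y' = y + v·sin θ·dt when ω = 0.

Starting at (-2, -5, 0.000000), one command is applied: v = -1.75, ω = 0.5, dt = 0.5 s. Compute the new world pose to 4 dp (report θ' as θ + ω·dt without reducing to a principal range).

(-2.8659, -5.1088, 0.2500)

θ' = 0.0000 + 0.5·0.5 = 0.2500
R = v/ω = -1.75/0.5 = -3.5000
x' = -2 + -3.5000·(sin 0.2500 − sin 0.0000) = -2.8659
y' = -5 − -3.5000·(cos 0.2500 − cos 0.0000) = -5.1088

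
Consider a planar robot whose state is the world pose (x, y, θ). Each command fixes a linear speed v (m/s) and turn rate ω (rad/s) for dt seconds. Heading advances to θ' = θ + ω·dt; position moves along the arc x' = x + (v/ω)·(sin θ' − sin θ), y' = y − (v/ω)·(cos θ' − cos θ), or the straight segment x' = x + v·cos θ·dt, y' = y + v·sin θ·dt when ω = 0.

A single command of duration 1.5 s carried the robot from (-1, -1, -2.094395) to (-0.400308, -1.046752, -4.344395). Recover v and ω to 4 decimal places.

v = -0.5000, ω = -1.5000

Δθ = -4.344395 − -2.094395 = -2.250000
ω = Δθ/dt = -2.250000/1.5 = -1.5000
R = Δx/(sin θ' − sin θ) = 0.3333
v = R·ω = 0.3333·-1.5000 = -0.5000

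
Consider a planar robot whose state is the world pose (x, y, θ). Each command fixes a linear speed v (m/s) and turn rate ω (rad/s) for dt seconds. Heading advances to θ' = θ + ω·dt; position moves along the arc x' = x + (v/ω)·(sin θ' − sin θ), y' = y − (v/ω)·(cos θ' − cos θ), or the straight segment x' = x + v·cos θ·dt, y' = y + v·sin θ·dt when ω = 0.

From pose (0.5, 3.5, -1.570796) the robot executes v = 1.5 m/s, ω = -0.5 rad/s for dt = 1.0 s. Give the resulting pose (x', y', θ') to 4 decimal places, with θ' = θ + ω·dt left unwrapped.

(0.1327, 2.0617, -2.0708)

θ' = -1.5708 + -0.5·1.0 = -2.0708
R = v/ω = 1.5/-0.5 = -3.0000
x' = 0.5 + -3.0000·(sin -2.0708 − sin -1.5708) = 0.1327
y' = 3.5 − -3.0000·(cos -2.0708 − cos -1.5708) = 2.0617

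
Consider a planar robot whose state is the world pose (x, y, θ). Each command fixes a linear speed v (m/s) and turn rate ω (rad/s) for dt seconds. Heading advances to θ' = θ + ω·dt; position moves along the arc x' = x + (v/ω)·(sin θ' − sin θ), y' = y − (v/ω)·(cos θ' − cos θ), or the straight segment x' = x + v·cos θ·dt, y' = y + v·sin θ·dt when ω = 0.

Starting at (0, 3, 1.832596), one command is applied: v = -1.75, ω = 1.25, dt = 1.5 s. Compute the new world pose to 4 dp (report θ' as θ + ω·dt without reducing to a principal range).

(2.1031, 2.1807, 3.7076)

θ' = 1.8326 + 1.25·1.5 = 3.7076
R = v/ω = -1.75/1.25 = -1.4000
x' = 0 + -1.4000·(sin 3.7076 − sin 1.8326) = 2.1031
y' = 3 − -1.4000·(cos 3.7076 − cos 1.8326) = 2.1807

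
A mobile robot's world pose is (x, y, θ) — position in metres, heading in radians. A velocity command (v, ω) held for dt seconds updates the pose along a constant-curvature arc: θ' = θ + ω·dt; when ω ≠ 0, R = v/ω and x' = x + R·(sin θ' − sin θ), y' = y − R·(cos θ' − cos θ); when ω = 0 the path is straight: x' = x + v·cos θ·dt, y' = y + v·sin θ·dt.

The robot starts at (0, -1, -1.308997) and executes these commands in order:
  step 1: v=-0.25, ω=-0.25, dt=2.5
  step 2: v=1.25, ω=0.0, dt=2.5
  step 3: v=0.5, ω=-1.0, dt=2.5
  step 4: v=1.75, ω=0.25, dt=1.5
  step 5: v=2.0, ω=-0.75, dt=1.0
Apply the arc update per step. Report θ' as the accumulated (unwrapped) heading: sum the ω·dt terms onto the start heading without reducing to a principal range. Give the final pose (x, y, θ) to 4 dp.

(-3.7363, 0.9429, -4.8090)

step 1: θ'=-1.9340 (R=1.0000) → pose (0.0312, -0.3859, -1.9340)
step 2: θ'=-1.9340 (straight) → pose (-1.0791, -3.3071, -1.9340)
step 3: θ'=-4.4340 (R=-0.5000) → pose (-2.0272, -3.2668, -4.4340)
step 4: θ'=-4.0590 (R=7.0000) → pose (-3.1995, -0.9353, -4.0590)
step 5: θ'=-4.8090 (R=-2.6667) → pose (-3.7363, 0.9429, -4.8090)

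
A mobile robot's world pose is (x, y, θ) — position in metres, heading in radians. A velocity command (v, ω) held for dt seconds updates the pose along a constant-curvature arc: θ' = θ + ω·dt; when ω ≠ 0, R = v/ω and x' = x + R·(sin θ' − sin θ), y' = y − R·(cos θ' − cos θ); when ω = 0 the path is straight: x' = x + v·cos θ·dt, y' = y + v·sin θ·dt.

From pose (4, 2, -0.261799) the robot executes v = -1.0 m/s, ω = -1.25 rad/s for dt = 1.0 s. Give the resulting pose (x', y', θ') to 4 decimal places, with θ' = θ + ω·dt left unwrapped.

θ' = -0.2618 + -1.25·1.0 = -1.5118
R = v/ω = -1.0/-1.25 = 0.8000
x' = 4 + 0.8000·(sin -1.5118 − sin -0.2618) = 3.4084
y' = 2 − 0.8000·(cos -1.5118 − cos -0.2618) = 2.7256

(3.4084, 2.7256, -1.5118)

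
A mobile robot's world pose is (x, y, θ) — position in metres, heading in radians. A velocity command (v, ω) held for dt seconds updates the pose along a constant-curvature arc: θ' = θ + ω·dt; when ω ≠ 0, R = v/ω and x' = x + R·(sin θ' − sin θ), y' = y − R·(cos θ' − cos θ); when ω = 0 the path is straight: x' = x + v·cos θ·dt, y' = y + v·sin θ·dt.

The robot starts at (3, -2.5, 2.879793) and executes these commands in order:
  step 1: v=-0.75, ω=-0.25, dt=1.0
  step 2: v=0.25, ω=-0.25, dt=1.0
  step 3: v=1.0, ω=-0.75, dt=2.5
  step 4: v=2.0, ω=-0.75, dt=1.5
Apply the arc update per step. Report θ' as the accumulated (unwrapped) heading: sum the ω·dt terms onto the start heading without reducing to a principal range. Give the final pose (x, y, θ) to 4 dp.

step 1: θ'=2.6298 (R=3.0000) → pose (3.6928, -2.7822, 2.6298)
step 2: θ'=2.3798 (R=-1.0000) → pose (3.4923, -2.6339, 2.3798)
step 3: θ'=0.5048 (R=-1.3333) → pose (3.7678, -0.5021, 0.5048)
step 4: θ'=-0.6202 (R=-2.6667) → pose (6.6073, -0.6661, -0.6202)

(6.6073, -0.6661, -0.6202)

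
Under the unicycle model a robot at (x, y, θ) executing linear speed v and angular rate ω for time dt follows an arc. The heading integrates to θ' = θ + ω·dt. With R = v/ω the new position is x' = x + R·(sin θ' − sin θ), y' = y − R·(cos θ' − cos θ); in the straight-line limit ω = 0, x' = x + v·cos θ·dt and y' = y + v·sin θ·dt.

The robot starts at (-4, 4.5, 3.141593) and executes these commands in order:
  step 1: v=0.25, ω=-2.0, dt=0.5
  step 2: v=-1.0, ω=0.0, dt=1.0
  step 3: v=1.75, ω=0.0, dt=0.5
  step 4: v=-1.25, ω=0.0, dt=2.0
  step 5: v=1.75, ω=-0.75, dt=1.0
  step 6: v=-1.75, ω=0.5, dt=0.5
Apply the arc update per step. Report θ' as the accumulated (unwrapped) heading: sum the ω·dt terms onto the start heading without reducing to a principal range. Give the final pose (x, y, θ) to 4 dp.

step 1: θ'=2.1416 (R=-0.1250) → pose (-4.1052, 4.5575, 2.1416)
step 2: θ'=2.1416 (straight) → pose (-3.5649, 3.7160, 2.1416)
step 3: θ'=2.1416 (straight) → pose (-4.0376, 4.4523, 2.1416)
step 4: θ'=2.1416 (straight) → pose (-2.6869, 2.3486, 2.1416)
step 5: θ'=1.3916 (R=-2.3333) → pose (-3.0194, 4.0252, 1.3916)
step 6: θ'=1.6416 (R=-3.5000) → pose (-3.0667, 3.1538, 1.6416)

(-3.0667, 3.1538, 1.6416)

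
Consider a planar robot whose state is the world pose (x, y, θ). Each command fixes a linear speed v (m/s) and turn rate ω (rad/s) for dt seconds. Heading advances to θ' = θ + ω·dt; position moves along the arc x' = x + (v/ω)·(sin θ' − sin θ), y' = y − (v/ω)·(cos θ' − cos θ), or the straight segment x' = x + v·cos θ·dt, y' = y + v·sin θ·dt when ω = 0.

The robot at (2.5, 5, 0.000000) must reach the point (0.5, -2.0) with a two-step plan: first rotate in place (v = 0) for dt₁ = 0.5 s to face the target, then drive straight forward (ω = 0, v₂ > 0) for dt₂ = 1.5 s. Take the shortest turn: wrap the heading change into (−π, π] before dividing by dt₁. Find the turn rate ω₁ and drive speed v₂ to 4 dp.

heading to target = atan2(-2−5, 0.5−2.5) = -1.8491
Δθ = wrap(-1.8491 − 0.0000) = -1.8491; ω₁ = Δθ/dt₁ = -3.6982
distance = √((0.5−2.5)² + (-2−5)²) = 7.2801; v₂ = distance/dt₂ = 4.8534

ω₁ = -3.6982, v₂ = 4.8534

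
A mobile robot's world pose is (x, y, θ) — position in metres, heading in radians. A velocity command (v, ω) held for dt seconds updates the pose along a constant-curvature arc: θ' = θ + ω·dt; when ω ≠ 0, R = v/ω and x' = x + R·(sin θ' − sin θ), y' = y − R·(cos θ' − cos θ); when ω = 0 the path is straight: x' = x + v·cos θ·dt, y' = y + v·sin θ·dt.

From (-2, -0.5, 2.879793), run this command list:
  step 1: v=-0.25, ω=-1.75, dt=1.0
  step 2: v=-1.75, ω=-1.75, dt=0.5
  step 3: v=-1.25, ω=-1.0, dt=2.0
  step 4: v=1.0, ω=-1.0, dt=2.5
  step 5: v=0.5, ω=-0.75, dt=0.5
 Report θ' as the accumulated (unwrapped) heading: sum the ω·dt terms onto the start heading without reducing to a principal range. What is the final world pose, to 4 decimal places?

step 1: θ'=1.1298 (R=0.1429) → pose (-1.9078, -0.6990, 1.1298)
step 2: θ'=0.2548 (R=1.0000) → pose (-2.5601, -1.2398, 0.2548)
step 3: θ'=-1.7452 (R=1.2500) → pose (-4.1062, 0.1867, -1.7452)
step 4: θ'=-4.2452 (R=-1.0000) → pose (-5.9838, -0.0901, -4.2452)
step 5: θ'=-4.6202 (R=-0.6667) → pose (-6.0524, 0.1488, -4.6202)

(-6.0524, 0.1488, -4.6202)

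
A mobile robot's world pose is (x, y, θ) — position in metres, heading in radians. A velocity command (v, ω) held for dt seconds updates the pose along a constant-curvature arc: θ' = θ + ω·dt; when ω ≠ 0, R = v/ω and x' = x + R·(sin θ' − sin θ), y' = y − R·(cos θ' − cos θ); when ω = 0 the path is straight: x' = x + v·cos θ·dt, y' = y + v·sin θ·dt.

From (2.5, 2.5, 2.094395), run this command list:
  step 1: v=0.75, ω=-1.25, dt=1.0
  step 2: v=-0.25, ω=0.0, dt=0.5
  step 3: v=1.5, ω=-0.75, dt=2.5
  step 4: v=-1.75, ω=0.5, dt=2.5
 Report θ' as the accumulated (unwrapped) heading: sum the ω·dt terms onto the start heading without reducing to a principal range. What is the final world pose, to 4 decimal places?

step 1: θ'=0.8444 (R=-0.6000) → pose (2.5711, 3.1985, 0.8444)
step 2: θ'=0.8444 (straight) → pose (2.4881, 3.1051, 0.8444)
step 3: θ'=-1.0306 (R=-2.0000) → pose (5.6984, 2.8053, -1.0306)
step 4: θ'=0.2194 (R=-3.5000) → pose (1.9350, 4.4213, 0.2194)

(1.9350, 4.4213, 0.2194)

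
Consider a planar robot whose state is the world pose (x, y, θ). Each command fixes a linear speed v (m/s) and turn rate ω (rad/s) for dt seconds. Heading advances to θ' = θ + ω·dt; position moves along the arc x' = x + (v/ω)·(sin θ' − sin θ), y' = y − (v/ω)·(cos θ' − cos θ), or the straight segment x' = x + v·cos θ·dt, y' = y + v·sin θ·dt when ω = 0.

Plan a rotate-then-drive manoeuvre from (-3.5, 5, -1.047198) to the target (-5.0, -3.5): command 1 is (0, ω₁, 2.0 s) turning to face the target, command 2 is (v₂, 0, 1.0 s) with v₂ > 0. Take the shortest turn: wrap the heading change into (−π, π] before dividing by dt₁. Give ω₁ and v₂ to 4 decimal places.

ω₁ = -0.3491, v₂ = 8.6313

heading to target = atan2(-3.5−5, -5−-3.5) = -1.7455
Δθ = wrap(-1.7455 − -1.0472) = -0.6983; ω₁ = Δθ/dt₁ = -0.3491
distance = √((-5−-3.5)² + (-3.5−5)²) = 8.6313; v₂ = distance/dt₂ = 8.6313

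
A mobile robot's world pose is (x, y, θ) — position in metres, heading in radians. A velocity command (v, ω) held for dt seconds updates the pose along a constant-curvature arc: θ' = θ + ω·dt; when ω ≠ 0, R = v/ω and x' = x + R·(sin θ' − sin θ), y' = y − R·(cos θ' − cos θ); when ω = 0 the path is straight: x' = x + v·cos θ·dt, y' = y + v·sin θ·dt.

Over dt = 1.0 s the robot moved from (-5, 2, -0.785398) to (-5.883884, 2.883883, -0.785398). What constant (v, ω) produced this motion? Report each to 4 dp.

v = -1.2500, ω = 0.0000

Δθ = -0.785398 − -0.785398 = 0.000000
ω = Δθ/dt = 0.000000/1.0 = 0.0000
ω = 0 → v = (Δx·cos θ + Δy·sin θ)/dt = -1.2500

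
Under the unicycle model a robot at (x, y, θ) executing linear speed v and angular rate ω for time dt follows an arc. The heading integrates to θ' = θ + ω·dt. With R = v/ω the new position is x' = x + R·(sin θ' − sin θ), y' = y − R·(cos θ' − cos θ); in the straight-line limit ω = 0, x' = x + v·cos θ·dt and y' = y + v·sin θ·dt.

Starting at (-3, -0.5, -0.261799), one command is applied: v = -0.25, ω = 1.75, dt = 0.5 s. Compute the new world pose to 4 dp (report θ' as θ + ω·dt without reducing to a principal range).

θ' = -0.2618 + 1.75·0.5 = 0.6132
R = v/ω = -0.25/1.75 = -0.1429
x' = -3 + -0.1429·(sin 0.6132 − sin -0.2618) = -3.1192
y' = -0.5 − -0.1429·(cos 0.6132 − cos -0.2618) = -0.5212

(-3.1192, -0.5212, 0.6132)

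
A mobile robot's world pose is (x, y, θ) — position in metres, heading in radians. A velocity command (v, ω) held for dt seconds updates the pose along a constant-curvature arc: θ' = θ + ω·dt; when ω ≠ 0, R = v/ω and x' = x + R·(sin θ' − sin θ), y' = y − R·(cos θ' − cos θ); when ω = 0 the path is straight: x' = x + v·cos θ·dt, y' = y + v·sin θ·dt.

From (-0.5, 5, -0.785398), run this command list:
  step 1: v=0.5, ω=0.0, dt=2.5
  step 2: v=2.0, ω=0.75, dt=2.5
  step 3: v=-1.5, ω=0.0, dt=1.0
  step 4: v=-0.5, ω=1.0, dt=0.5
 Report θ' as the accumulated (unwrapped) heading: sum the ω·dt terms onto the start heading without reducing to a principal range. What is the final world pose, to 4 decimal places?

(3.8824, 3.1970, 1.5896)

step 1: θ'=-0.7854 (straight) → pose (0.3839, 4.1161, -0.7854)
step 2: θ'=1.0896 (R=2.6667) → pose (4.6333, 4.7675, 1.0896)
step 3: θ'=1.0896 (straight) → pose (3.9391, 3.4378, 1.0896)
step 4: θ'=1.5896 (R=-0.5000) → pose (3.8824, 3.1970, 1.5896)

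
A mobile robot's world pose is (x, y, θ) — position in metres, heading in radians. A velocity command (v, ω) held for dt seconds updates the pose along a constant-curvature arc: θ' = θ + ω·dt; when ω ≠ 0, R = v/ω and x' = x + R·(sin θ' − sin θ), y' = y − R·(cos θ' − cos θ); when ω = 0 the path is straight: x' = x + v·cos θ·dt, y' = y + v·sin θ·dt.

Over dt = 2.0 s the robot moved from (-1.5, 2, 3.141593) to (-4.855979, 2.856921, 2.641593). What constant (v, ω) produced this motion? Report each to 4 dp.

v = 1.7500, ω = -0.2500

Δθ = 2.641593 − 3.141593 = -0.500000
ω = Δθ/dt = -0.500000/2.0 = -0.2500
R = Δx/(sin θ' − sin θ) = -7.0000
v = R·ω = -7.0000·-0.2500 = 1.7500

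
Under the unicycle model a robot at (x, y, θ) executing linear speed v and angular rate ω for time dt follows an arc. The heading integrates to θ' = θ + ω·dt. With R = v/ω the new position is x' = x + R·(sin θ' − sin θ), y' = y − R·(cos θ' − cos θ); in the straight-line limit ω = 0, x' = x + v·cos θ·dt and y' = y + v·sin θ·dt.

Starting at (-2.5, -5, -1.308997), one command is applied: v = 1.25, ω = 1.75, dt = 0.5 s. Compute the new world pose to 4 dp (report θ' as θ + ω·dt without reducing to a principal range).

θ' = -1.3090 + 1.75·0.5 = -0.4340
R = v/ω = 1.25/1.75 = 0.7143
x' = -2.5 + 0.7143·(sin -0.4340 − sin -1.3090) = -2.1104
y' = -5 − 0.7143·(cos -0.4340 − cos -1.3090) = -5.4632

(-2.1104, -5.4632, -0.4340)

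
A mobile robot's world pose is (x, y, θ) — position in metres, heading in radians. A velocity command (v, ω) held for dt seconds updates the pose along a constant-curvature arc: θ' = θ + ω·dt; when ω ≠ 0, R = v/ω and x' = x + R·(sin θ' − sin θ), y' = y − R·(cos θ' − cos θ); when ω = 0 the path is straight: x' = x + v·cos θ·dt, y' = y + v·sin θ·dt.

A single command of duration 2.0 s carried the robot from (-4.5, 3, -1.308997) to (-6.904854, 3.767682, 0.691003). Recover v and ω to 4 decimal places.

v = -1.5000, ω = 1.0000

Δθ = 0.691003 − -1.308997 = 2.000000
ω = Δθ/dt = 2.000000/2.0 = 1.0000
R = Δx/(sin θ' − sin θ) = -1.5000
v = R·ω = -1.5000·1.0000 = -1.5000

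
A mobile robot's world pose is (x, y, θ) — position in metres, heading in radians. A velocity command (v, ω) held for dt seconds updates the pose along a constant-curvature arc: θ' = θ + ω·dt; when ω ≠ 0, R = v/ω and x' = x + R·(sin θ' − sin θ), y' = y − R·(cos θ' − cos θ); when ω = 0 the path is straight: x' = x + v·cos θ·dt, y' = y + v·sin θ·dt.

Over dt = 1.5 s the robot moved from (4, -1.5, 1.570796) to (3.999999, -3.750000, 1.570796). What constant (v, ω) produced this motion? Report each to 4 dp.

Δθ = 1.570796 − 1.570796 = 0.000000
ω = Δθ/dt = 0.000000/1.5 = 0.0000
ω = 0 → v = (Δx·cos θ + Δy·sin θ)/dt = -1.5000

v = -1.5000, ω = 0.0000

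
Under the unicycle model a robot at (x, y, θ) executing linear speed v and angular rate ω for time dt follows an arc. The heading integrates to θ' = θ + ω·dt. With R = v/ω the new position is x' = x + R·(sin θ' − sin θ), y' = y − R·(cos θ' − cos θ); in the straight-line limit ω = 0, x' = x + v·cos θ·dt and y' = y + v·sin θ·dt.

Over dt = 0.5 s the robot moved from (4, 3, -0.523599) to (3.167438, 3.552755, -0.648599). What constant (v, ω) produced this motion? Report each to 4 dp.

v = -2.0000, ω = -0.2500

Δθ = -0.648599 − -0.523599 = -0.125000
ω = Δθ/dt = -0.125000/0.5 = -0.2500
R = Δx/(sin θ' − sin θ) = 8.0000
v = R·ω = 8.0000·-0.2500 = -2.0000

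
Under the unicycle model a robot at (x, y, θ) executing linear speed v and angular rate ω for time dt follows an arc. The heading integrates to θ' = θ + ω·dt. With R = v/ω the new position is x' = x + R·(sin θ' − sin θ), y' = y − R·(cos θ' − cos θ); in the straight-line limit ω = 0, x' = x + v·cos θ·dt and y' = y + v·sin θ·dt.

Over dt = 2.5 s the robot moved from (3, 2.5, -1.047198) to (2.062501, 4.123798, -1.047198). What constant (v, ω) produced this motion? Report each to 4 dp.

Δθ = -1.047198 − -1.047198 = 0.000000
ω = Δθ/dt = 0.000000/2.5 = 0.0000
ω = 0 → v = (Δx·cos θ + Δy·sin θ)/dt = -0.7500

v = -0.7500, ω = 0.0000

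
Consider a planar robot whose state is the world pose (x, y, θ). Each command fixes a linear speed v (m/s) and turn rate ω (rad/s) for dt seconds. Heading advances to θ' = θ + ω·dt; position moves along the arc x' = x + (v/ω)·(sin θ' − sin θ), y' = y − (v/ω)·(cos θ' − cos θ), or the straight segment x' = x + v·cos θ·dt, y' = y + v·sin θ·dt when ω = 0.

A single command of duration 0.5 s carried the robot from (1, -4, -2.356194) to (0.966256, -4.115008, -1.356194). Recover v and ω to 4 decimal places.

v = 0.2500, ω = 2.0000

Δθ = -1.356194 − -2.356194 = 1.000000
ω = Δθ/dt = 1.000000/0.5 = 2.0000
R = −Δy/(cos θ' − cos θ) = 0.1250
v = R·ω = 0.1250·2.0000 = 0.2500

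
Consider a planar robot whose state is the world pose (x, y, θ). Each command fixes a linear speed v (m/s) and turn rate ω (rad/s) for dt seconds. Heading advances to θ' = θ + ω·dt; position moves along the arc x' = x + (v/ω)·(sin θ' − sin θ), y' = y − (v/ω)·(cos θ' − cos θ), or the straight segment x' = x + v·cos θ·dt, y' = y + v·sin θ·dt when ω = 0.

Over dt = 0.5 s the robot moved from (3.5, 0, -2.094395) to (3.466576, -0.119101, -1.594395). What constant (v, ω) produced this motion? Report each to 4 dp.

v = 0.2500, ω = 1.0000

Δθ = -1.594395 − -2.094395 = 0.500000
ω = Δθ/dt = 0.500000/0.5 = 1.0000
R = −Δy/(cos θ' − cos θ) = 0.2500
v = R·ω = 0.2500·1.0000 = 0.2500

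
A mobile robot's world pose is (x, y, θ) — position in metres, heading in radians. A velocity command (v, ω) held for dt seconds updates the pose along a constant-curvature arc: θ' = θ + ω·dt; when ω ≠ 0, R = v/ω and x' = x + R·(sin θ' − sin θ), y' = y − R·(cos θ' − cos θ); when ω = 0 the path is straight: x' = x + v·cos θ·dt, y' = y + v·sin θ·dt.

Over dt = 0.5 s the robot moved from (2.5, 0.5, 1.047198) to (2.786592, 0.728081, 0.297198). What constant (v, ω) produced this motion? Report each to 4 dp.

Δθ = 0.297198 − 1.047198 = -0.750000
ω = Δθ/dt = -0.750000/0.5 = -1.5000
R = Δx/(sin θ' − sin θ) = -0.5000
v = R·ω = -0.5000·-1.5000 = 0.7500

v = 0.7500, ω = -1.5000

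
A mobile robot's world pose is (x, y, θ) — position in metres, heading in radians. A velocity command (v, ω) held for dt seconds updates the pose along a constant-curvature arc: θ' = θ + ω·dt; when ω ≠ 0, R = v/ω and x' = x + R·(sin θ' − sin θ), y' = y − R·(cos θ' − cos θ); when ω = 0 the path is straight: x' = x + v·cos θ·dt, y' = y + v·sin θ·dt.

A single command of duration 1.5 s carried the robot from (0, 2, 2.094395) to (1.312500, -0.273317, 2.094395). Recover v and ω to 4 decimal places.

v = -1.7500, ω = 0.0000

Δθ = 2.094395 − 2.094395 = 0.000000
ω = Δθ/dt = 0.000000/1.5 = 0.0000
ω = 0 → v = (Δx·cos θ + Δy·sin θ)/dt = -1.7500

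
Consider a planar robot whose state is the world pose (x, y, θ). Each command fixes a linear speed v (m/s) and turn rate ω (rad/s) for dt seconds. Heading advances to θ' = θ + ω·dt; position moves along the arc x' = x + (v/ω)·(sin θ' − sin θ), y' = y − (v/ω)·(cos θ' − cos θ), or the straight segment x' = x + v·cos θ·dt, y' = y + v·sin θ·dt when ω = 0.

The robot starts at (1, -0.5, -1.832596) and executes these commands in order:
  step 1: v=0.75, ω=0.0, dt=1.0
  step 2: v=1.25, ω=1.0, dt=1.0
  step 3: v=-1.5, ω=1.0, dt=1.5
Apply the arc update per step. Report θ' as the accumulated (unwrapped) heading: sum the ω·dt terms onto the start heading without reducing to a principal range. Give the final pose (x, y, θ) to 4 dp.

step 1: θ'=-1.8326 (straight) → pose (0.8059, -1.2244, -1.8326)
step 2: θ'=-0.8326 (R=1.2500) → pose (1.0887, -2.3892, -0.8326)
step 3: θ'=0.6674 (R=-1.5000) → pose (-0.9493, -2.2205, 0.6674)

(-0.9493, -2.2205, 0.6674)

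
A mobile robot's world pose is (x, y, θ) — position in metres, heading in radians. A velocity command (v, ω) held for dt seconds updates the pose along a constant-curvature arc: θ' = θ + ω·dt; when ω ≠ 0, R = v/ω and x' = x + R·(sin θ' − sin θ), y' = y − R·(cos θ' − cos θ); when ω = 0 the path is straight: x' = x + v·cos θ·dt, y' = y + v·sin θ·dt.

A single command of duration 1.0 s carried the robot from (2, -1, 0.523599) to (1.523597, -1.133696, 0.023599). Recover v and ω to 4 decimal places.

v = -0.5000, ω = -0.5000

Δθ = 0.023599 − 0.523599 = -0.500000
ω = Δθ/dt = -0.500000/1.0 = -0.5000
R = Δx/(sin θ' − sin θ) = 1.0000
v = R·ω = 1.0000·-0.5000 = -0.5000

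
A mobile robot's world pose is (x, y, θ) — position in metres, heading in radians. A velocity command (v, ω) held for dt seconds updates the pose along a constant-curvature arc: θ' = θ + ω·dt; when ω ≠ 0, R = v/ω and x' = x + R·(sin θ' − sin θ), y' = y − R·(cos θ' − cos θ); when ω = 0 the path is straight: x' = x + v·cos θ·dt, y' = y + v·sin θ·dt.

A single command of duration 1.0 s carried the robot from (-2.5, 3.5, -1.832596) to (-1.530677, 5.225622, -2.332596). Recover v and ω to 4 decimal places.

v = -2.0000, ω = -0.5000

Δθ = -2.332596 − -1.832596 = -0.500000
ω = Δθ/dt = -0.500000/1.0 = -0.5000
R = −Δy/(cos θ' − cos θ) = 4.0000
v = R·ω = 4.0000·-0.5000 = -2.0000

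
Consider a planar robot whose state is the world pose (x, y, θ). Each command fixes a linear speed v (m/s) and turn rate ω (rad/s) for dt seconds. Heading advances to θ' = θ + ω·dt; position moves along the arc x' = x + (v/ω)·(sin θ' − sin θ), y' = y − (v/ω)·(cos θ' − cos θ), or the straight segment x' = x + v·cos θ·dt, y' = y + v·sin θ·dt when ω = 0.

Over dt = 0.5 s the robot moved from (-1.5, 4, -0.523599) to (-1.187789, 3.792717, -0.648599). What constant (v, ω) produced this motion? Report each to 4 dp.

Δθ = -0.648599 − -0.523599 = -0.125000
ω = Δθ/dt = -0.125000/0.5 = -0.2500
R = Δx/(sin θ' − sin θ) = -3.0000
v = R·ω = -3.0000·-0.2500 = 0.7500

v = 0.7500, ω = -0.2500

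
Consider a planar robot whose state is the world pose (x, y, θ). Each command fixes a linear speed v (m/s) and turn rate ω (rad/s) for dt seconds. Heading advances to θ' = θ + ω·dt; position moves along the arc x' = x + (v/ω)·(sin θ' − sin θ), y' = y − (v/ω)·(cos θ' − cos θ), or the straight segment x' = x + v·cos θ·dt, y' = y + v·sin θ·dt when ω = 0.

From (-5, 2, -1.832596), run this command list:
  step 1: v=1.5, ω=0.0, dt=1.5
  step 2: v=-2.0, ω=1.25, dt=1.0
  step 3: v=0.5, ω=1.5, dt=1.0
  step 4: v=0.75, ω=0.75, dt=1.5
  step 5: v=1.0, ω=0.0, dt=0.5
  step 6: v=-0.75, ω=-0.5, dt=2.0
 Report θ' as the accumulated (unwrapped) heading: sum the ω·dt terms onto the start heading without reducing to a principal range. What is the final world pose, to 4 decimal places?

step 1: θ'=-1.8326 (straight) → pose (-5.5823, -0.1733, -1.8326)
step 2: θ'=-0.5826 (R=-1.6000) → pose (-6.2475, 1.5768, -0.5826)
step 3: θ'=0.9174 (R=0.3333) → pose (-5.7994, 1.6526, 0.9174)
step 4: θ'=2.0424 (R=1.0000) → pose (-5.7026, 2.7148, 2.0424)
step 5: θ'=2.0424 (straight) → pose (-5.9298, 3.1602, 2.0424)
step 6: θ'=1.0424 (R=1.5000) → pose (-5.9706, 1.7225, 1.0424)

(-5.9706, 1.7225, 1.0424)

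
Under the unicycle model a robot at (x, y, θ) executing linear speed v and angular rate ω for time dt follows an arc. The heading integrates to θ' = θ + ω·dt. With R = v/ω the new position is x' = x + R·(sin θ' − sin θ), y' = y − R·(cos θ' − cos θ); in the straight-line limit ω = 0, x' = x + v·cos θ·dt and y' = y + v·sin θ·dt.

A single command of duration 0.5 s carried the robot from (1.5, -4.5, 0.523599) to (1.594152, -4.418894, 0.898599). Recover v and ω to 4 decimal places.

Δθ = 0.898599 − 0.523599 = 0.375000
ω = Δθ/dt = 0.375000/0.5 = 0.7500
R = Δx/(sin θ' − sin θ) = 0.3333
v = R·ω = 0.3333·0.7500 = 0.2500

v = 0.2500, ω = 0.7500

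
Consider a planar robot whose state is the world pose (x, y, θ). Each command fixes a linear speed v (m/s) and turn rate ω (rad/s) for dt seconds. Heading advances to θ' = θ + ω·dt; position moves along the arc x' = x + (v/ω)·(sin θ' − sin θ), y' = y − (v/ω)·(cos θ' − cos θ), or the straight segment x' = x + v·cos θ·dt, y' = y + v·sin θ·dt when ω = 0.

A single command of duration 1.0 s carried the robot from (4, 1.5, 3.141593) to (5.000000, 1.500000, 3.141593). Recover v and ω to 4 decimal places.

v = -1.0000, ω = 0.0000

Δθ = 3.141593 − 3.141593 = 0.000000
ω = Δθ/dt = 0.000000/1.0 = 0.0000
ω = 0 → v = (Δx·cos θ + Δy·sin θ)/dt = -1.0000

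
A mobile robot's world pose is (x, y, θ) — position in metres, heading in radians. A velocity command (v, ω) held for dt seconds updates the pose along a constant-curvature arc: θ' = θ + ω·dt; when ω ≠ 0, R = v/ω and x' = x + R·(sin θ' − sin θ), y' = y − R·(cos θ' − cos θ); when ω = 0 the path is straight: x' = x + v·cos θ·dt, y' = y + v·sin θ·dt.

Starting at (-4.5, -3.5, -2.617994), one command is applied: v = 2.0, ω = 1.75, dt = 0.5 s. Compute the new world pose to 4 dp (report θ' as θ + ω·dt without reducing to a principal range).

θ' = -2.6180 + 1.75·0.5 = -1.7430
R = v/ω = 2.0/1.75 = 1.1429
x' = -4.5 + 1.1429·(sin -1.7430 − sin -2.6180) = -5.0545
y' = -3.5 − 1.1429·(cos -1.7430 − cos -2.6180) = -4.2939

(-5.0545, -4.2939, -1.7430)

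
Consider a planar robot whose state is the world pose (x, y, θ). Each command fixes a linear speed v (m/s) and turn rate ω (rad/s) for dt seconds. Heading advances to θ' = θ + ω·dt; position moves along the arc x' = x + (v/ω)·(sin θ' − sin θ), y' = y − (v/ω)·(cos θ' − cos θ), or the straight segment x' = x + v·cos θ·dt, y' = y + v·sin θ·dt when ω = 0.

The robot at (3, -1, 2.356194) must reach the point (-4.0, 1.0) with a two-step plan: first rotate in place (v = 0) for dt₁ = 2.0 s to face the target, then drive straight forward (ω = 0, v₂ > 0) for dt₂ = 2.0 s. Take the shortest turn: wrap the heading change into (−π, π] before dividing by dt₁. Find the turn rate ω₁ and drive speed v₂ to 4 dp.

heading to target = atan2(1−-1, -4−3) = 2.8633
Δθ = wrap(2.8633 − 2.3562) = 0.5071; ω₁ = Δθ/dt₁ = 0.2535
distance = √((-4−3)² + (1−-1)²) = 7.2801; v₂ = distance/dt₂ = 3.6401

ω₁ = 0.2535, v₂ = 3.6401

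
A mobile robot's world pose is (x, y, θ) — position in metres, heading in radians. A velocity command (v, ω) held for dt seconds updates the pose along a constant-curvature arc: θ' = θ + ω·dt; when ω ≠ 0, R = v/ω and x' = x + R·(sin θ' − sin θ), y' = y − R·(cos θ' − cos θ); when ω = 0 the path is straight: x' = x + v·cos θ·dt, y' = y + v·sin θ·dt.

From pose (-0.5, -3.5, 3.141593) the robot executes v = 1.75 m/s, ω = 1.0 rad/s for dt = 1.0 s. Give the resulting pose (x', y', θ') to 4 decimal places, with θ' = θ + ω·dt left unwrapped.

(-1.9726, -4.3045, 4.1416)

θ' = 3.1416 + 1.0·1.0 = 4.1416
R = v/ω = 1.75/1.0 = 1.7500
x' = -0.5 + 1.7500·(sin 4.1416 − sin 3.1416) = -1.9726
y' = -3.5 − 1.7500·(cos 4.1416 − cos 3.1416) = -4.3045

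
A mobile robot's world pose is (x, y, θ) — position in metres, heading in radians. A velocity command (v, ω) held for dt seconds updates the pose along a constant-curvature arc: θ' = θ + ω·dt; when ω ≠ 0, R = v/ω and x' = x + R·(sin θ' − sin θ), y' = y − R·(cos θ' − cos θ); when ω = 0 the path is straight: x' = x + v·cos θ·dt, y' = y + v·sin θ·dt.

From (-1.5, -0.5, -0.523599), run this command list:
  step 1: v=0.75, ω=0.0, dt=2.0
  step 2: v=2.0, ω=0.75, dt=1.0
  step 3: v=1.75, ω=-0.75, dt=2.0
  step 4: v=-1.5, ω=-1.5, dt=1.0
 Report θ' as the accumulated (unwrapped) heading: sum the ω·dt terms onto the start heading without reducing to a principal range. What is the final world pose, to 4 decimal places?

step 1: θ'=-0.5236 (straight) → pose (-0.2010, -1.2500, -0.5236)
step 2: θ'=0.2264 (R=2.6667) → pose (1.7310, -1.5392, 0.2264)
step 3: θ'=-1.2736 (R=-2.3333) → pose (4.4858, -3.1297, -1.2736)
step 4: θ'=-2.7736 (R=1.0000) → pose (5.0822, -1.9038, -2.7736)

(5.0822, -1.9038, -2.7736)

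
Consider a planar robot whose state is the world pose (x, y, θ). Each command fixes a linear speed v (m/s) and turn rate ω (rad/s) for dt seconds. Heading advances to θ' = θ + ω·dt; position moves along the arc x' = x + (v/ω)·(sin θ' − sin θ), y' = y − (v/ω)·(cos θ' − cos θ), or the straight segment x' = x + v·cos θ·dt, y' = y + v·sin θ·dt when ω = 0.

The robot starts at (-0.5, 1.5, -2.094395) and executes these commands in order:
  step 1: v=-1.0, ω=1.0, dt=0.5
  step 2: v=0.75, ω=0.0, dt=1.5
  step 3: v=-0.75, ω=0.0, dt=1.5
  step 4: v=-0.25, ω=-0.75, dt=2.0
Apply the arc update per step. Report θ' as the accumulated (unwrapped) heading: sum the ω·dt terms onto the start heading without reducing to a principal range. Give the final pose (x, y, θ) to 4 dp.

step 1: θ'=-1.5944 (R=-1.0000) → pose (-0.3663, 1.9764, -1.5944)
step 2: θ'=-1.5944 (straight) → pose (-0.3928, 0.8517, -1.5944)
step 3: θ'=-1.5944 (straight) → pose (-0.3663, 1.9764, -1.5944)
step 4: θ'=-3.0944 (R=0.3333) → pose (-0.0488, 2.3015, -3.0944)

(-0.0488, 2.3015, -3.0944)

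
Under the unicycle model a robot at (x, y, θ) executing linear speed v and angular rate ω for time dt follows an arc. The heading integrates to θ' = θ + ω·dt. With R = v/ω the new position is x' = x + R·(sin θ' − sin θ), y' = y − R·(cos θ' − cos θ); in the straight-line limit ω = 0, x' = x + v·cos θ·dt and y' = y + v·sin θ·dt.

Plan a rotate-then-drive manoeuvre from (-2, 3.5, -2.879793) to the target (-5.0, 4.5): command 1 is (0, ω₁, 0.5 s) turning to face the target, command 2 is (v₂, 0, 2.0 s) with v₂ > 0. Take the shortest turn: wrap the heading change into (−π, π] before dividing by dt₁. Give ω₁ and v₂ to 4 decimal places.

heading to target = atan2(4.5−3.5, -5−-2) = 2.8198
Δθ = wrap(2.8198 − -2.8798) = -0.5836; ω₁ = Δθ/dt₁ = -1.1671
distance = √((-5−-2)² + (4.5−3.5)²) = 3.1623; v₂ = distance/dt₂ = 1.5811

ω₁ = -1.1671, v₂ = 1.5811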